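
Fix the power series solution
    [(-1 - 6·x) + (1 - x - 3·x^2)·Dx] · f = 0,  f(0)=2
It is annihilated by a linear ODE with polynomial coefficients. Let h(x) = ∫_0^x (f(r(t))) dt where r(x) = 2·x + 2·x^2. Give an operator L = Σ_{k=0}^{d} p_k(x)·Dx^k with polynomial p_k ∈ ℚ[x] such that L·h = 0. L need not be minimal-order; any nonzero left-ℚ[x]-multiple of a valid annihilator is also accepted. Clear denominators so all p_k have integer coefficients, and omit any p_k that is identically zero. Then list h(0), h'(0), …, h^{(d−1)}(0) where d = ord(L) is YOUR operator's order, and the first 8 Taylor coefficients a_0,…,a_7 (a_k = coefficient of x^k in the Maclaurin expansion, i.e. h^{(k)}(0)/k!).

L = (2 + 28·x + 72·x^2 + 48·x^3)·Dx + (-1 + 2·x + 14·x^2 + 24·x^3 + 12·x^4)·Dx^2  (order 2).
h: a_k = 0, 2, 2, 12, 44, 976/5, 888, 28976/7, …
ICs: h(0) = 0, h′(0) = 2.

f: a_k = 2, 2, 8, 14, 38, 80, 194, 434, …
Substitute x→r, Dx→(1/r')Dx; clear ⇒ L₀.
∫: right-multiply L₀ by Dx.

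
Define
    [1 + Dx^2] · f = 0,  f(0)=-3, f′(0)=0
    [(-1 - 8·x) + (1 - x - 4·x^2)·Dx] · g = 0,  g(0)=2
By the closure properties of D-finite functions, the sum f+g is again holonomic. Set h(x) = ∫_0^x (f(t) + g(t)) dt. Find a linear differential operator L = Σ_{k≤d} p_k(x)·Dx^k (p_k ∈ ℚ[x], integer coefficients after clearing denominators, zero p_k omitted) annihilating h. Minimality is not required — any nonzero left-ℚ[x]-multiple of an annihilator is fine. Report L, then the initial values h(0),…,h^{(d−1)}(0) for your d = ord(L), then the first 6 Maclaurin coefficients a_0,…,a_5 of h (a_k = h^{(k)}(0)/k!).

L = (-55 - 486·x - 553·x^2 - 1488·x^3 - 80·x^4 - 128·x^5)·Dx + (11 + 11·x + 23·x^2 - 169·x^3 - 348·x^4 - 48·x^5 - 64·x^6)·Dx^2 + (-55 - 486·x - 553·x^2 - 1488·x^3 - 80·x^4 - 128·x^5)·Dx^3 + (11 + 11·x + 23·x^2 - 169·x^3 - 348·x^4 - 48·x^5 - 64·x^6)·Dx^4  (order 4).
h: a_k = 0, -1, 1, 23/6, 9/2, 463/40, …
ICs: h(0) = 0, h′(0) = -1, h′′(0) = 2, h′′′(0) = 23.

f: a_k = -3, 0, 3/2, 0, -1/8, 0, …
g: a_k = 2, 2, 10, 18, 58, 130, …
L₀ := lclm(L_f,L_g); ord L₀ ≤ 2+1.
h=∫₀ˣh₀: take L = L₀·Dx.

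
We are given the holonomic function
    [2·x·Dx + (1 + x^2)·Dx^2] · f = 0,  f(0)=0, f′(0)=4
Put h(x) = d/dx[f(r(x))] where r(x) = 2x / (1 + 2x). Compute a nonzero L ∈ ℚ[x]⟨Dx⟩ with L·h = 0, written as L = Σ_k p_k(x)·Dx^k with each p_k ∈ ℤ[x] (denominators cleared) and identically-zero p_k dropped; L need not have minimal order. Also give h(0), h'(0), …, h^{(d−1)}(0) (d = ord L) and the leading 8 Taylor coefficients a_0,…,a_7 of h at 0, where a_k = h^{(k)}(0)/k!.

L = (4 + 16·x) + (1 + 4·x + 8·x^2)·Dx  (order 1).
h: a_k = 8, -32, 64, 0, -512, 2048, -4096, 0, …
ICs: h(0) = 8.

f: a_k = 0, 4, 0, -4/3, 0, 4/5, 0, -4/7, …
L₀ from L_f via x↦r, Dx↦r'^{-1}Dx.
h=h₀': d/dx-closure on L₀ ⇒ L.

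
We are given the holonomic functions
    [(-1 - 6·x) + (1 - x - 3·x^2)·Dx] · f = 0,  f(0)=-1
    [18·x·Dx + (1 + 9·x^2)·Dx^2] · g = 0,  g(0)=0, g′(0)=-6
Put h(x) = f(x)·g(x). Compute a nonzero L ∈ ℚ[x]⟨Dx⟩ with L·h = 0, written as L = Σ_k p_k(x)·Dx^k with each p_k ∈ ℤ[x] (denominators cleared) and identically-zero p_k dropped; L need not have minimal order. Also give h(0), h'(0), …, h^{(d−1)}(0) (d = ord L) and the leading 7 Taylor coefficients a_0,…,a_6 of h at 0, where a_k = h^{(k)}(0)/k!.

L = (6 + 18·x + 162·x^2) + (2 - 6·x + 36·x^2 + 162·x^3)·Dx + (-1 + x - 6·x^2 + 9·x^3 + 27·x^4)·Dx^2  (order 2).
h: a_k = 0, 6, 6, 6, 24, 696/5, 1056/5, …
ICs: h(0) = 0, h′(0) = 6.

f: a_k = -1, -1, -4, -7, -19, -40, -97, …
g: a_k = 0, -6, 0, 18, 0, -486/5, 0, …
f·g: L₀ = L_f ⊗_s L_g, ord ≤ 1·2.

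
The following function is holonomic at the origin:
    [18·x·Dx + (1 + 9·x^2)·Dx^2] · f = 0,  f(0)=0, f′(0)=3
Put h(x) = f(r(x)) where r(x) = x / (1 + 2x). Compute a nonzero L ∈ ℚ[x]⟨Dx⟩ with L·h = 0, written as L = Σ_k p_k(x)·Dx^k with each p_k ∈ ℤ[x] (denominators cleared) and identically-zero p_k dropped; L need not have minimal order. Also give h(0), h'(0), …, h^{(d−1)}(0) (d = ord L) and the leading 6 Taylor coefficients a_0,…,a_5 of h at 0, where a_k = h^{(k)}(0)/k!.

L = (4 + 26·x)·Dx + (1 + 4·x + 13·x^2)·Dx^2  (order 2).
h: a_k = 0, 3, -6, 3, 30, -597/5, …
ICs: h(0) = 0, h′(0) = 3.

f: a_k = 0, 3, 0, -9, 0, 243/5, …
L₀ from L_f via x↦r, Dx↦r'^{-1}Dx.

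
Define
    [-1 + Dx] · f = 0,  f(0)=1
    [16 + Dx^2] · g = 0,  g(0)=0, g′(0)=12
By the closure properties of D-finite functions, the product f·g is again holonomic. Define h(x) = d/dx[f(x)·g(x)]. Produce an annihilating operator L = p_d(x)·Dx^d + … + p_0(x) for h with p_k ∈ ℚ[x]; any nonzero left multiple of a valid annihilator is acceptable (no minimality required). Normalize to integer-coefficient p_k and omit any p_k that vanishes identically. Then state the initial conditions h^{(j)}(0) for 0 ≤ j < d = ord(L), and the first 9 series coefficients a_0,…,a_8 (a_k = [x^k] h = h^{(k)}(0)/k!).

L = 17 - 2·Dx + Dx^2  (order 2).
h: a_k = 12, 24, -78, -120, 101/2, 611/5, 727/60, -46, -50999/3360, …
ICs: h(0) = 12, h′(0) = 24.

f: a_k = 1, 1, 1/2, 1/6, 1/24, 1/120, 1/720, 1/5040, 1/40320, …
g: a_k = 0, 12, 0, -32, 0, 128/5, 0, -1024/105, 0, …
L₀ := L_f ⊗_s L_g (sym. prod.), ord ≤ 2.
h=h₀': d/dx-closure on L₀ ⇒ L.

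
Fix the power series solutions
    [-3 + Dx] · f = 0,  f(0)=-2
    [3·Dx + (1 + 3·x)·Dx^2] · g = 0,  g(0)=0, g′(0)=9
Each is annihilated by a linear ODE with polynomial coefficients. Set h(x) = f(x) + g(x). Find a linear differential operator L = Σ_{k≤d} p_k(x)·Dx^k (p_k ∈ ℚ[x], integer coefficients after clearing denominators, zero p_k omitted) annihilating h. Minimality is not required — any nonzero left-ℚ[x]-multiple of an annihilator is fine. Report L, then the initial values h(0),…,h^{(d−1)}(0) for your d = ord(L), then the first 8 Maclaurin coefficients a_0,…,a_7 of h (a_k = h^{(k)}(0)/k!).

L = (-27 - 27·x)·Dx + (3 - 18·x - 27·x^2)·Dx^2 + (2 + 9·x + 9·x^2)·Dx^3  (order 3).
h: a_k = -2, 3, -45/2, 18, -135/2, 567/4, -14661/40, 262197/280, …
ICs: h(0) = -2, h′(0) = 3, h′′(0) = -45.

f: a_k = -2, -6, -9, -9, -27/4, -81/20, -81/40, -243/280, …
g: a_k = 0, 9, -27/2, 27, -243/4, 729/5, -729/2, 6561/7, …
L₀ := lclm(L_f,L_g); ord L₀ ≤ 1+2.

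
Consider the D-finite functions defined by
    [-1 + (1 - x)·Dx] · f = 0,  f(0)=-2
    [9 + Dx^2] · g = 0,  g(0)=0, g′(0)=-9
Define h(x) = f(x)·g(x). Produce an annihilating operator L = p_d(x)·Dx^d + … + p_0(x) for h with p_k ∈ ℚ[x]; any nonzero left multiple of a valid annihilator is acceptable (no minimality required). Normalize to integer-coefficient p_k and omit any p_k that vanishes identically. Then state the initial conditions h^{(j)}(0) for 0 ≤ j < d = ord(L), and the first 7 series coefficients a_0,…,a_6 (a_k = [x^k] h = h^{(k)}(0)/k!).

f: a_k = -2, -2, -2, -2, -2, -2, -2, …
g: a_k = 0, -9, 0, 27/2, 0, -243/40, 0, …
h₀=f·g: eliminate ⇒ L₀, order ≤ 1·2.
L = (-9 + 9·x) + 2·Dx + (-1 + x)·Dx^2  (order 2).
h: a_k = 0, 18, 18, -9, -9, 63/20, 63/20, …
ICs: h(0) = 0, h′(0) = 18.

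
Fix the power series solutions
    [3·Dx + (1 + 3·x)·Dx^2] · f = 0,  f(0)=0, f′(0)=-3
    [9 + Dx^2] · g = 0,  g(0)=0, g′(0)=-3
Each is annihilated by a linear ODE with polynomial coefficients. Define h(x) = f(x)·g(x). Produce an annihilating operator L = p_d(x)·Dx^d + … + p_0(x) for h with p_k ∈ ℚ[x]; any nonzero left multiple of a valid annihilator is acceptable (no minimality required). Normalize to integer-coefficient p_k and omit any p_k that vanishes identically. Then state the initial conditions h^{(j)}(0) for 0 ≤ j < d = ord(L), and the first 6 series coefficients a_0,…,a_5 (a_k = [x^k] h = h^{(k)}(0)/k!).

L = (-81 + 486·x + 4617·x^2 + 11664·x^3 + 8748·x^4) + (36 + 540·x + 1944·x^2 + 1944·x^3)·Dx + (180·x + 1134·x^2 + 2592·x^3 + 1944·x^4)·Dx^2 + (4 + 60·x + 216·x^2 + 216·x^3)·Dx^3 + (1 + 14·x + 69·x^2 + 144·x^3 + 108·x^4)·Dx^4  (order 4).
h: a_k = 0, 0, 9, -27/2, 27/2, -81/2, …
ICs: h(0) = 0, h′(0) = 0, h′′(0) = 18, h′′′(0) = -81.

f: a_k = 0, -3, 9/2, -9, 81/4, -243/5, …
g: a_k = 0, -3, 0, 9/2, 0, -81/40, …
f·g: L₀ = L_f ⊗_s L_g, ord ≤ 2·2.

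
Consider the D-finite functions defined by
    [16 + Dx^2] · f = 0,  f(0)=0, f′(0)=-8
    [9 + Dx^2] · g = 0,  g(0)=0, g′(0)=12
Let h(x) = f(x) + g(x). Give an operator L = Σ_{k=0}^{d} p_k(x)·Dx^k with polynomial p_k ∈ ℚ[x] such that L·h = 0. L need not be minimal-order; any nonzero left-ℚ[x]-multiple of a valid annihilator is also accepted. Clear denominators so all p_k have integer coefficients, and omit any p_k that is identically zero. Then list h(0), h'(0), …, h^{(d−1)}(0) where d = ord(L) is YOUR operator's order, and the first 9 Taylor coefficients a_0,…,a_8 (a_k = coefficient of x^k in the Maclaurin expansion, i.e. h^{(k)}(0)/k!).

L = 144 + 25·Dx^2 + Dx^4  (order 4).
h: a_k = 0, 4, 0, 10/3, 0, -269/30, 0, 1201/252, 0, …
ICs: h(0) = 0, h′(0) = 4, h′′(0) = 0, h′′′(0) = 20.

f: a_k = 0, -8, 0, 64/3, 0, -256/15, 0, 2048/315, 0, …
g: a_k = 0, 12, 0, -18, 0, 81/10, 0, -243/140, 0, …
Sum ⇒ L₀ = lclm(L_f,L_g) in ℚ(x)⟨Dx⟩.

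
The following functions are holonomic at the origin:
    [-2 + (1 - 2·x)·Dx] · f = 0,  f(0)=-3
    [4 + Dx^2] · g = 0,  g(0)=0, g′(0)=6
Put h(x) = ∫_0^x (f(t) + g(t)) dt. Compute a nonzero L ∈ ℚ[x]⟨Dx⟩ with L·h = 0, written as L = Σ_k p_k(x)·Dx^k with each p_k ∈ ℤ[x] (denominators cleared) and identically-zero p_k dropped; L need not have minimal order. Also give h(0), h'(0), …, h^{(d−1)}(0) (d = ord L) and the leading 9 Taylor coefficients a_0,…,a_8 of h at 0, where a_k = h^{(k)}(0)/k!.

f: a_k = -3, -6, -12, -24, -48, -96, -192, -384, -768, …
g: a_k = 0, 6, 0, -4, 0, 4/5, 0, -8/105, 0, …
f+g: L₀ = lclm(L_f,L_g), ord ≤ 1+2.
∫: right-multiply L₀ by Dx.
L = (56 - 32·x + 32·x^2)·Dx + (-12 + 40·x - 48·x^2 + 32·x^3)·Dx^2 + (14 - 8·x + 8·x^2)·Dx^3 + (-3 + 10·x - 12·x^2 + 8·x^3)·Dx^4  (order 4).
h: a_k = 0, -3, 0, -4, -7, -48/5, -238/15, -192/7, -5041/105, …
ICs: h(0) = 0, h′(0) = -3, h′′(0) = 0, h′′′(0) = -24.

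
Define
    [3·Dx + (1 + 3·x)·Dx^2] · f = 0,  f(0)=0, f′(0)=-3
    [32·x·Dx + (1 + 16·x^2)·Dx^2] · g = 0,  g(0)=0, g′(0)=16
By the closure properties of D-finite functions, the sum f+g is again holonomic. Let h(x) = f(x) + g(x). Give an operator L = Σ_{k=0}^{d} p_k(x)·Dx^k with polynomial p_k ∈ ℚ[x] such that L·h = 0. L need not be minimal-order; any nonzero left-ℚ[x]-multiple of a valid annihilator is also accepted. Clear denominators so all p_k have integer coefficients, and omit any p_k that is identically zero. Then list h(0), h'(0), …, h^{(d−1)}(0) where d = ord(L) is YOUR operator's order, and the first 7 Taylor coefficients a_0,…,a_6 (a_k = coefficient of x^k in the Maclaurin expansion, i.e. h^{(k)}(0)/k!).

L = (-96 - 864·x + 4608·x^2 + 4608·x^3)·Dx + (-50 - 192·x + 672·x^2 + 9216·x^3 + 9216·x^4)·Dx^2 + (-3 + 23·x + 96·x^2 + 512·x^3 + 2304·x^4 + 2304·x^5)·Dx^3  (order 3).
h: a_k = 0, 13, 9/2, -283/3, 81/4, 3853/5, 243/2, …
ICs: h(0) = 0, h′(0) = 13, h′′(0) = 9.

f: a_k = 0, -3, 9/2, -9, 81/4, -243/5, 243/2, …
g: a_k = 0, 16, 0, -256/3, 0, 4096/5, 0, …
L₀ := lclm(L_f,L_g); ord L₀ ≤ 2+2.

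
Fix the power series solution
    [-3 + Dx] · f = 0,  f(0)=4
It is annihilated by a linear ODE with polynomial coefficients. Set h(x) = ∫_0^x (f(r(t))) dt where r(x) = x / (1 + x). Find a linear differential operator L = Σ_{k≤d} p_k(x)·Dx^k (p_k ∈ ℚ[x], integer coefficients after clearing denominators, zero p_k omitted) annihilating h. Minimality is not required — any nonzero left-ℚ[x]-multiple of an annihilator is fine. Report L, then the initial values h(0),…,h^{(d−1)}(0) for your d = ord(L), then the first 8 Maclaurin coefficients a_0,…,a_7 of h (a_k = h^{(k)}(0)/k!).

L = -3·Dx + (1 + 2·x + x^2)·Dx^2  (order 2).
h: a_k = 0, 4, 6, 2, -3/2, 3/10, 7/20, -69/140, …
ICs: h(0) = 0, h′(0) = 4.

f: a_k = 4, 12, 18, 18, 27/2, 81/10, 81/20, 243/140, …
L₀ from L_f via x↦r, Dx↦r'^{-1}Dx.
h=∫₀ˣh₀: take L = L₀·Dx.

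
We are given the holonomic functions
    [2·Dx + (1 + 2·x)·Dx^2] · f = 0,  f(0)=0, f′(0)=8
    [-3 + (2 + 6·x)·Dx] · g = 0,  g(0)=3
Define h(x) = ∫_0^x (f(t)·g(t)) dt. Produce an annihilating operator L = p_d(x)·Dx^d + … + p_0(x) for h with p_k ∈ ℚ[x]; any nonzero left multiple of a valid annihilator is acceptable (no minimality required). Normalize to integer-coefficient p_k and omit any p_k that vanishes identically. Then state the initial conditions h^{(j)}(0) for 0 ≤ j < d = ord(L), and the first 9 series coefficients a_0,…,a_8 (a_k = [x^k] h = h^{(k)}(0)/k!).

f: a_k = 0, 8, -8, 32/3, -16, 128/5, -128/3, 512/7, -128, …
g: a_k = 3, 9/2, -27/8, 81/16, -1215/128, 5103/256, -45927/1024, 216513/2048, -8444007/32768, …
L₀ := L_f ⊗_s L_g (sym. prod.), ord ≤ 2.
∫: right-multiply L₀ by Dx.
L = (15 + 18·x)·Dx + (-4 - 12·x)·Dx^2 + (4 + 32·x + 84·x^2 + 72·x^3)·Dx^3  (order 3).
h: a_k = 0, 0, 12, 4, -31/4, 27/2, -3937/160, 52897/1120, -3402537/35840, …
ICs: h(0) = 0, h′(0) = 0, h′′(0) = 24.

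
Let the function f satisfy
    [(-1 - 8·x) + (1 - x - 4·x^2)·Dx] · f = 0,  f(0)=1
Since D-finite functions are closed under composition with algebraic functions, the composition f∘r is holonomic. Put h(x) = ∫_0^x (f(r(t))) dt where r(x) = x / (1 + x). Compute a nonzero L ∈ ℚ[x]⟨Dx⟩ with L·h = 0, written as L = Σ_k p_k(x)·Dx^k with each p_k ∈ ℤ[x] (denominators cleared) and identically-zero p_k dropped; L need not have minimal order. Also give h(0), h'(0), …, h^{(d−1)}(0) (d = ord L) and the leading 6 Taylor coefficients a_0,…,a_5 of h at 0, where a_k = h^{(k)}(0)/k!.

L = (1 + 9·x)·Dx + (-1 - 2·x + 3·x^2 + 4·x^3)·Dx^2  (order 2).
h: a_k = 0, 1, 1/2, 4/3, 0, 16/5, …
ICs: h(0) = 0, h′(0) = 1.

f: a_k = 1, 1, 5, 9, 29, 65, …
Substitute x→r, Dx→(1/r')Dx; clear ⇒ L₀.
h=∫h₀ ⇒ L = L₀·Dx.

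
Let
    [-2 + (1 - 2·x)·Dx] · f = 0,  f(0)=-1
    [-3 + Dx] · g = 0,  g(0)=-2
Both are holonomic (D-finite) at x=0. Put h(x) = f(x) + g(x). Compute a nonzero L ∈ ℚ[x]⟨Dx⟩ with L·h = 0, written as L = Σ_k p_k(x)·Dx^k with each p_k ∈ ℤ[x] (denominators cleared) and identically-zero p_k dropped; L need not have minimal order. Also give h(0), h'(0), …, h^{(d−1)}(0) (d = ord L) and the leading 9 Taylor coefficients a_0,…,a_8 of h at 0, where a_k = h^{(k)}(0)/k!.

f: a_k = -1, -2, -4, -8, -16, -32, -64, -128, -256, …
g: a_k = -2, -6, -9, -9, -27/4, -81/20, -81/40, -243/280, -729/2240, …
f+g: L₀ = lclm(L_f,L_g), ord ≤ 1+1.
L = (-6 - 36·x) + (-1 + 36·x - 36·x^2)·Dx + (1 - 8·x + 12·x^2)·Dx^2  (order 2).
h: a_k = -3, -8, -13, -17, -91/4, -721/20, -2641/40, -36083/280, -574169/2240, …
ICs: h(0) = -3, h′(0) = -8.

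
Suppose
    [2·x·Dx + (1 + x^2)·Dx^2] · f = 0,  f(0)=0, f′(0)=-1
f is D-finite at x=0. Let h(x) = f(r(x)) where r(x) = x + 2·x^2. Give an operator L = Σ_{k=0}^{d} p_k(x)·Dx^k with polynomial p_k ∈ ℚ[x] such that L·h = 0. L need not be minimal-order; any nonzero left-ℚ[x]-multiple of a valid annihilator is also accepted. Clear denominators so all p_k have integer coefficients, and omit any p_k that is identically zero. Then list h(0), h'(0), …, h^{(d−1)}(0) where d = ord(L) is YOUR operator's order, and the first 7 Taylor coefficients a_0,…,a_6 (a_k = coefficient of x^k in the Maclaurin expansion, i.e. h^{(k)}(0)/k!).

f: a_k = 0, -1, 0, 1/3, 0, -1/5, 0, …
Change of var in L_f (x↦r) gives L₀.
L = (-4 + 2·x + 16·x^2 + 48·x^3 + 48·x^4)·Dx + (1 + 4·x + x^2 + 8·x^3 + 20·x^4 + 16·x^5)·Dx^2  (order 2).
h: a_k = 0, -1, -2, 1/3, 2, 19/5, 2/3, …
ICs: h(0) = 0, h′(0) = -1.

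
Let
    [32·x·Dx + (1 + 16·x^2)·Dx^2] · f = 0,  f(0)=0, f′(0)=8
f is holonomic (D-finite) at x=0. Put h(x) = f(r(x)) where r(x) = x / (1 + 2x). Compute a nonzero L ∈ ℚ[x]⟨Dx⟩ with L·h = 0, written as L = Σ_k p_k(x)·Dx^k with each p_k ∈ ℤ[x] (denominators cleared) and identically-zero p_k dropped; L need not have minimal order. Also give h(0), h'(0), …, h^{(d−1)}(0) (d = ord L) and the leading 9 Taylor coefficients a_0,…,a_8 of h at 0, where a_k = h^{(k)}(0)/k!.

L = (4 + 40·x)·Dx + (1 + 4·x + 20·x^2)·Dx^2  (order 2).
h: a_k = 0, 8, -16, -32/3, 192, -2432/5, -2816/3, 71168/7, -21504, …
ICs: h(0) = 0, h′(0) = 8.

f: a_k = 0, 8, 0, -128/3, 0, 2048/5, 0, -32768/7, 0, …
L₀ from L_f via x↦r, Dx↦r'^{-1}Dx.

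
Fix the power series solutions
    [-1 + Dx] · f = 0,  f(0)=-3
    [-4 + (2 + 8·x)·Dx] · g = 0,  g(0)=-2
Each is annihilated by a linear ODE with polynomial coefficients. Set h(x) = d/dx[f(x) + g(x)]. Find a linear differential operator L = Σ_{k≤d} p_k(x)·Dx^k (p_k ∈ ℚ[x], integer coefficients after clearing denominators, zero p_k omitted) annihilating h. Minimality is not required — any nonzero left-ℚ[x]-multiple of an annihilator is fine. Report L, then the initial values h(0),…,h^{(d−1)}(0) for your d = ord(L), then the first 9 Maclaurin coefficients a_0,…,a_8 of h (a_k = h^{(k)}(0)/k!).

f: a_k = -3, -3, -3/2, -1/2, -1/8, -1/40, -1/240, -1/1680, -1/13440, …
g: a_k = -2, -4, 4, -8, 20, -56, 168, -528, 1716, …
Weyl lclm of L_f,L_g ⇒ L₀ (ord ≤ 2).
h₀' ⇒ L via d/dx closure of L₀.
L = (-14 - 8·x) + (11 - 8·x - 16·x^2)·Dx + (3 + 16·x + 16·x^2)·Dx^2  (order 2).
h: a_k = -7, 5, -51/2, 159/2, -2241/8, 40319/40, -887041/240, 23063039/1680, -691891201/13440, …
ICs: h(0) = -7, h′(0) = 5.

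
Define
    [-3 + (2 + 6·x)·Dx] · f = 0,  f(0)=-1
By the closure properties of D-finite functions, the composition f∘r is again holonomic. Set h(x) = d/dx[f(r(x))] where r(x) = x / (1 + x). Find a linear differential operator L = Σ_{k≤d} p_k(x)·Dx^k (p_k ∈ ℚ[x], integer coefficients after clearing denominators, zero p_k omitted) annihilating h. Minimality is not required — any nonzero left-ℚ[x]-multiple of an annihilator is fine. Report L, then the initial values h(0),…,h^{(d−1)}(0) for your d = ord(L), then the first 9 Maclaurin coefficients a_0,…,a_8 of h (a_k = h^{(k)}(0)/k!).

L = (-7 - 16·x) + (-2 - 10·x - 8·x^2)·Dx  (order 1).
h: a_k = -3/2, 21/4, -261/16, 1677/32, -45345/256, 318915/512, -4608345/2048, 33903165/4096, -2020675545/65536, …
ICs: h(0) = -3/2.

f: a_k = -1, -3/2, 9/8, -27/16, 405/128, -1701/256, 15309/1024, -72171/2048, 2814669/32768, …
Substitute x→r, Dx→(1/r')Dx; clear ⇒ L₀.
h₀' ⇒ L via d/dx closure of L₀.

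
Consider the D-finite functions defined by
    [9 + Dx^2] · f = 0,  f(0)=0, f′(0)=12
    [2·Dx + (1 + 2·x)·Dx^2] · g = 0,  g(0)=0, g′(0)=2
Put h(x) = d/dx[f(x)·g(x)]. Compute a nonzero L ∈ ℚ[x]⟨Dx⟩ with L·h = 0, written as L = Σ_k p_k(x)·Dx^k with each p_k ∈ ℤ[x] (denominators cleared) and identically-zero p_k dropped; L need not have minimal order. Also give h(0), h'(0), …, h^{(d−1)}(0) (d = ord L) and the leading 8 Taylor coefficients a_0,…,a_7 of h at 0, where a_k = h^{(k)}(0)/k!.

L = (-1890 - 5103·x + 24057·x^2 + 163296·x^3 + 344088·x^4 + 314928·x^5 + 104976·x^6) + (-297 + 1998·x + 19440·x^2 + 51840·x^3 + 58320·x^4 + 23328·x^5)·Dx + (-147 + 738·x + 11106·x^2 + 44064·x^3 + 80352·x^4 + 69984·x^5 + 23328·x^6)·Dx^2 + (-33 + 222·x + 2160·x^2 + 5760·x^3 + 6480·x^4 + 2592·x^5)·Dx^3 + (7 + 145·x + 937·x^2 + 2880·x^3 + 4680·x^4 + 3888·x^5 + 1296·x^6)·Dx^4  (order 4).
h: a_k = 0, 48, -72, -16, -60, 270, -2527/5, 6852/7, …
ICs: h(0) = 0, h′(0) = 48, h′′(0) = -144, h′′′(0) = -96.

f: a_k = 0, 12, 0, -18, 0, 81/10, 0, -243/140, …
g: a_k = 0, 2, -2, 8/3, -4, 32/5, -32/3, 128/7, …
h₀=f·g: eliminate ⇒ L₀, order ≤ 2·2.
h₀' ⇒ L via d/dx closure of L₀.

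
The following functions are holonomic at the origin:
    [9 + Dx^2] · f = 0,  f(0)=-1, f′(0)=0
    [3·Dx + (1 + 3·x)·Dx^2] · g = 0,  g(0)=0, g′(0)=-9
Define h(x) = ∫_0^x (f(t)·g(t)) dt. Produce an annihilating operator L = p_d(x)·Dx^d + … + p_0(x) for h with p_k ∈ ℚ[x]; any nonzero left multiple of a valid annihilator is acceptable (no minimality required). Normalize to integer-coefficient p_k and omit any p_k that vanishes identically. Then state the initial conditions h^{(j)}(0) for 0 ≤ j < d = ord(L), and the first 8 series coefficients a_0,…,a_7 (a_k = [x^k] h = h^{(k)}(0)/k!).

f: a_k = -1, 0, 9/2, 0, -27/8, 0, 81/80, 0, …
g: a_k = 0, -9, 27/2, -27, 243/4, -729/5, 729/2, -6561/7, …
Product ⇒ symmetric product L₀, ord ≤ 4.
Integrate: L := L₀·Dx.
L = (-81 + 486·x + 4617·x^2 + 11664·x^3 + 8748·x^4)·Dx + (36 + 540·x + 1944·x^2 + 1944·x^3)·Dx^2 + (180·x + 1134·x^2 + 2592·x^3 + 1944·x^4)·Dx^3 + (4 + 60·x + 216·x^2 + 216·x^3)·Dx^4 + (1 + 14·x + 69·x^2 + 144·x^3 + 108·x^4)·Dx^5  (order 5).
h: a_k = 0, 0, 9/2, -9/2, -27/8, 0, 729/80, -2187/112, …
ICs: h(0) = 0, h′(0) = 0, h′′(0) = 9, h′′′(0) = -27, h′′′′(0) = -81.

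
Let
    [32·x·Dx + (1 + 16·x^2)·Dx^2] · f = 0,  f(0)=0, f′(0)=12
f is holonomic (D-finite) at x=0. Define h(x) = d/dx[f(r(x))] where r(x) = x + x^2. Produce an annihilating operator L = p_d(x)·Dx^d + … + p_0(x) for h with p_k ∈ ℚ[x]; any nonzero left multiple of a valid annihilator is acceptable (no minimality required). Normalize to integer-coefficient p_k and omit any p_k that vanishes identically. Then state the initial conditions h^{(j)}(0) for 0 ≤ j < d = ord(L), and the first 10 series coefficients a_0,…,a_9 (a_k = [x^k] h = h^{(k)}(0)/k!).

L = (-2 + 32·x + 128·x^2 + 192·x^3 + 96·x^4) + (1 + 2·x + 16·x^2 + 64·x^3 + 80·x^4 + 32·x^5)·Dx  (order 1).
h: a_k = 12, 24, -192, -768, 2112, 18048, -6144, -344064, -513024, 5412864, …
ICs: h(0) = 12.

f: a_k = 0, 12, 0, -64, 0, 3072/5, 0, -49152/7, 0, 262144/3, …
h₀=f(r): pull back L_f along r ⇒ L₀.
h₀' ⇒ L via d/dx closure of L₀.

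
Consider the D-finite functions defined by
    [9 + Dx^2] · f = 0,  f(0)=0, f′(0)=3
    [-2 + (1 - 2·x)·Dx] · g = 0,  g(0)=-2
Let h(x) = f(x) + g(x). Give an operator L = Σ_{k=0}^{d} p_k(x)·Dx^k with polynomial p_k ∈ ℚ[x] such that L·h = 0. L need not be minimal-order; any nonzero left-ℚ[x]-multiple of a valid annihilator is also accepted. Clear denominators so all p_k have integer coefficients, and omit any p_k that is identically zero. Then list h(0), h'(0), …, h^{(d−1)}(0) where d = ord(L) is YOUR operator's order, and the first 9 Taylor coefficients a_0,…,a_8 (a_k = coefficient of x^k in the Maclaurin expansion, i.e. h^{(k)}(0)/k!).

L = (-594 + 648·x - 648·x^2) + (153 - 630·x + 972·x^2 - 648·x^3)·Dx + (-66 + 72·x - 72·x^2)·Dx^2 + (17 - 70·x + 108·x^2 - 72·x^3)·Dx^3  (order 3).
h: a_k = -2, -1, -8, -41/2, -32, -2479/40, -128, -143603/560, -512, …
ICs: h(0) = -2, h′(0) = -1, h′′(0) = -16.

f: a_k = 0, 3, 0, -9/2, 0, 81/40, 0, -243/560, 0, …
g: a_k = -2, -4, -8, -16, -32, -64, -128, -256, -512, …
Weyl lclm of L_f,L_g ⇒ L₀ (ord ≤ 3).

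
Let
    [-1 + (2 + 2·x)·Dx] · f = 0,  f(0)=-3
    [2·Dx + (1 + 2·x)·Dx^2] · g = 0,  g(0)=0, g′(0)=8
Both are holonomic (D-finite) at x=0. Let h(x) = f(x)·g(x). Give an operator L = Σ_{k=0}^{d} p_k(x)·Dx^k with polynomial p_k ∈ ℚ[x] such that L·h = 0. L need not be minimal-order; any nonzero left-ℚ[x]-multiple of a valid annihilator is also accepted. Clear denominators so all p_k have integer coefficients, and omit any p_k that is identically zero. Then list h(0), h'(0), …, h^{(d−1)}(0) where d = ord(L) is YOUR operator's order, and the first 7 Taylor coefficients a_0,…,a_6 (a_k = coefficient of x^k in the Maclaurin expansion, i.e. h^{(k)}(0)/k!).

L = (-1 + 2·x) + (4 + 4·x)·Dx + (4 + 16·x + 20·x^2 + 8·x^3)·Dx^2  (order 2).
h: a_k = 0, -24, 12, -17, 55/2, -3709/80, 12801/160, …
ICs: h(0) = 0, h′(0) = -24.

f: a_k = -3, -3/2, 3/8, -3/16, 15/128, -21/256, 63/1024, …
g: a_k = 0, 8, -8, 32/3, -16, 128/5, -128/3, …
L₀ := L_f ⊗_s L_g (sym. prod.), ord ≤ 2.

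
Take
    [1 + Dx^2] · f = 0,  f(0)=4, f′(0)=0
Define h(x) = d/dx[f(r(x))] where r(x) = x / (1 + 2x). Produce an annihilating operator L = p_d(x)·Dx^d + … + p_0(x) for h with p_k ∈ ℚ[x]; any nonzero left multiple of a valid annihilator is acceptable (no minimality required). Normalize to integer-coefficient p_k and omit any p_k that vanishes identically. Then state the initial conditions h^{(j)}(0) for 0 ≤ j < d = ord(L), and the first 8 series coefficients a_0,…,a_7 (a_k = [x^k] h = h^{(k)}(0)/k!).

f: a_k = 4, 0, -2, 0, 1/6, 0, -1/180, 0, …
Change of var in L_f (x↦r) gives L₀.
Differentiate: ansatz ord ≤ ord L₀ ⇒ L.
L = (25 + 96·x + 96·x^2) + (12 + 72·x + 144·x^2 + 96·x^3)·Dx + (1 + 8·x + 24·x^2 + 32·x^3 + 16·x^4)·Dx^2  (order 2).
h: a_k = 0, -4, 24, -286/3, 940/3, -27601/30, 12509/5, -8095583/1260, …
ICs: h(0) = 0, h′(0) = -4.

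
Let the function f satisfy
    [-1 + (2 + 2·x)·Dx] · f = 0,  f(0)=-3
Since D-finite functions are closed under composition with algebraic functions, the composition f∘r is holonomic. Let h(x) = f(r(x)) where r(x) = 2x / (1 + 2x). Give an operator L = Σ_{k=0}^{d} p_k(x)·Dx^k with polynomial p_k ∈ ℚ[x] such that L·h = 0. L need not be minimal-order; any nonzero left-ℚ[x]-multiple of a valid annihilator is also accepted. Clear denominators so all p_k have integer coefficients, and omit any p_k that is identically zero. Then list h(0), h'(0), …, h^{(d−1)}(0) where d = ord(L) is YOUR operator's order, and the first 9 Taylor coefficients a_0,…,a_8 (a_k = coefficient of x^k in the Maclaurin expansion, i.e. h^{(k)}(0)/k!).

f: a_k = -3, -3/2, 3/8, -3/16, 15/128, -21/256, 63/1024, -99/2048, 1287/32768, …
L₀ from L_f via x↦r, Dx↦r'^{-1}Dx.
L = -1 + (1 + 6·x + 8·x^2)·Dx  (order 1).
h: a_k = -3, -3, 15/2, -39/2, 423/8, -1197/8, 7059/16, -21615/16, 547383/128, …
ICs: h(0) = -3.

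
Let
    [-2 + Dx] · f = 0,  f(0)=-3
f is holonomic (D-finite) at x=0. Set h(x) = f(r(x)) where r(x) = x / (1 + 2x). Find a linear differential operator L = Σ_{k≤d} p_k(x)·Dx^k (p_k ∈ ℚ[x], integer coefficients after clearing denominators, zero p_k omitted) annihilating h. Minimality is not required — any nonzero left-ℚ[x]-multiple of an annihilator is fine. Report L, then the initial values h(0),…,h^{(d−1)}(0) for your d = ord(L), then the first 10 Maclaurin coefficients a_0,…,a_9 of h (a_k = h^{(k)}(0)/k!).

L = -2 + (1 + 4·x + 4·x^2)·Dx  (order 1).
h: a_k = -3, -6, 6, -4, -2, 76/5, -604/15, 8728/105, -15682/105, 226076/945, …
ICs: h(0) = -3.

f: a_k = -3, -6, -6, -4, -2, -4/5, -4/15, -8/105, -2/105, -4/945, …
h₀=f(r): pull back L_f along r ⇒ L₀.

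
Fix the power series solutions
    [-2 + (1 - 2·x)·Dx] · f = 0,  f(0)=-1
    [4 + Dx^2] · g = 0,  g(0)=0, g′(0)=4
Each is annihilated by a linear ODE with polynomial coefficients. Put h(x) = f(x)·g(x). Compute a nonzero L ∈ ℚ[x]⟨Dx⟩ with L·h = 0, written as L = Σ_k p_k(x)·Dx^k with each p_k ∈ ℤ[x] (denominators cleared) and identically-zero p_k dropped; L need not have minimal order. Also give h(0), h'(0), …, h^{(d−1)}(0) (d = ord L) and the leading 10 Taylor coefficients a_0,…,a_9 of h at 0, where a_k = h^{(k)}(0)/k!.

f: a_k = -1, -2, -4, -8, -16, -32, -64, -128, -256, -512, …
g: a_k = 0, 4, 0, -8/3, 0, 8/15, 0, -16/315, 0, 8/2835, …
f·g: L₀ = L_f ⊗_s L_g, ord ≤ 1·2.
L = (-4 + 8·x) + 4·Dx + (-1 + 2·x)·Dx^2  (order 2).
h: a_k = 0, -4, -8, -40/3, -80/3, -808/15, -1616/15, -67856/315, -135712/315, -2442824/2835, …
ICs: h(0) = 0, h′(0) = -4.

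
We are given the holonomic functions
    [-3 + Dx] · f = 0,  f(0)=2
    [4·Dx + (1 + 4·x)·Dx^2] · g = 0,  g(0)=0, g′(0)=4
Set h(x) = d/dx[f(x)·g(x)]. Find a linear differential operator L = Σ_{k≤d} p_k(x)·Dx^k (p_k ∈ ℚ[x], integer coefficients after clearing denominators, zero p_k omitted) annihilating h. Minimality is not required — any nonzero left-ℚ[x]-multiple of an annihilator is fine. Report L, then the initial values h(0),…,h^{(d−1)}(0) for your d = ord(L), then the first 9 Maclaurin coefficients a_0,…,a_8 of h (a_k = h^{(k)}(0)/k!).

L = (51 - 72·x + 432·x^2) + (-14 - 288·x^2)·Dx + (-1 + 8·x + 48·x^2)·Dx^2  (order 2).
h: a_k = 8, 16, 92, -144, 863, -3350, 138043/10, -279988/5, 25385597/112, …
ICs: h(0) = 8, h′(0) = 16.

f: a_k = 2, 6, 9, 9, 27/4, 81/20, 81/40, 243/280, 729/2240, …
g: a_k = 0, 4, -8, 64/3, -64, 1024/5, -2048/3, 16384/7, -8192, …
f·g: L₀ = L_f ⊗_s L_g, ord ≤ 1·2.
Differentiate: ansatz ord ≤ ord L₀ ⇒ L.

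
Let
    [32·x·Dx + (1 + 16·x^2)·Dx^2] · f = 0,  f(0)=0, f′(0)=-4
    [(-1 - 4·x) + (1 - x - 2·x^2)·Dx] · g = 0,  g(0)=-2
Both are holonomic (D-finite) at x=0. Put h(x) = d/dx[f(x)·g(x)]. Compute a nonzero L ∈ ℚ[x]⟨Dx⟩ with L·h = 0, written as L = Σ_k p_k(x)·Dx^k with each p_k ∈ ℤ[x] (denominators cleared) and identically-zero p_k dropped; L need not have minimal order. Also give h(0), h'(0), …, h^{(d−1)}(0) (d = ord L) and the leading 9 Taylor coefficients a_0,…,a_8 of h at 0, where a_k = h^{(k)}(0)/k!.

f: a_k = 0, -4, 0, 64/3, 0, -1024/5, 0, 16384/7, 0, …
g: a_k = -2, -2, -6, -10, -22, -42, -86, -170, -342, …
f·g: L₀ = L_f ⊗_s L_g, ord ≤ 2·1.
h₀' ⇒ L via d/dx closure of L₀.
L = (-36 + 2880·x^2 + 6144·x^3 + 18432·x^4) + (11 + 60·x - 144·x^2 - 64·x^3 + 6144·x^4 + 12288·x^5)·Dx + (-1 - 7·x - 54·x^2 - 48·x^3 - 512·x^4 + 1024·x^5 + 1536·x^6)·Dx^2  (order 2).
h: a_k = 8, 16, -56, -32/3, 1848, 10928/5, -375656/15, -159552/7, 15198664/35, …
ICs: h(0) = 8, h′(0) = 16.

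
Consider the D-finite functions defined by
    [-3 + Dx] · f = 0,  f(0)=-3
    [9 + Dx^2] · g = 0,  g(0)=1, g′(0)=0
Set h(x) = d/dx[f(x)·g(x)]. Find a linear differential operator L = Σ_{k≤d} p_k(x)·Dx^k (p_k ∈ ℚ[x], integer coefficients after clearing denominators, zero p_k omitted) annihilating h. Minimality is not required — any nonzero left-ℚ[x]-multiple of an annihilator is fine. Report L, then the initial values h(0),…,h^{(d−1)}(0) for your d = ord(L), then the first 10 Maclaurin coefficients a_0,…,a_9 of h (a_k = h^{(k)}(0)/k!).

f: a_k = -3, -9, -27/2, -27/2, -81/8, -243/40, -243/80, -729/560, -2187/4480, -729/4480, …
g: a_k = 1, 0, -9/2, 0, 27/8, 0, -81/80, 0, 729/4480, 0, …
h₀=f·g: eliminate ⇒ L₀, order ≤ 1·2.
Differentiate: ansatz ord ≤ ord L₀ ⇒ L.
L = 18 - 6·Dx + Dx^2  (order 2).
h: a_k = -9, 0, 81, 162, 243/2, 0, -729/10, -2187/35, -6561/280, 0, …
ICs: h(0) = -9, h′(0) = 0.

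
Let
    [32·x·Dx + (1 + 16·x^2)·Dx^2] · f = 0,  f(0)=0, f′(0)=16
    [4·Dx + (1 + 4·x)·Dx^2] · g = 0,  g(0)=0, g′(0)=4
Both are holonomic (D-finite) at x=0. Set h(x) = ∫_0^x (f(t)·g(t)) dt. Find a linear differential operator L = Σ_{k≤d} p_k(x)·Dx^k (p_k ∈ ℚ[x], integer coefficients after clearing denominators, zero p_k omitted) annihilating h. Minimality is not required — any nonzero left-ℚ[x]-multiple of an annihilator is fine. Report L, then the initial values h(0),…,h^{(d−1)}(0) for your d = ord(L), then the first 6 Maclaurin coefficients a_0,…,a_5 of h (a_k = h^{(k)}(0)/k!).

L = (1536 + 11264·x + 81920·x^2 + 638976·x^3 + 1966080·x^4 + 3407872·x^5 + 4194304·x^7)·Dx^2 + (288 + 7936·x + 78848·x^2 + 495616·x^3 + 2228224·x^4 + 6094848·x^5 + 9175040·x^6 + 3145728·x^7 + 14680064·x^8)·Dx^3 + (48 + 1024·x + 12288·x^2 + 79872·x^3 + 368640·x^4 + 1277952·x^5 + 3145728·x^6 + 4718592·x^7 + 3145728·x^8 + 8388608·x^9)·Dx^4 + (5 + 72·x + 592·x^2 + 3584·x^3 + 16896·x^4 + 61440·x^5 + 172032·x^6 + 393216·x^7 + 589824·x^8 + 524288·x^9 + 1048576·x^10)·Dx^5  (order 5).
h: a_k = 0, 0, 0, 64/3, -32, 0, …
ICs: h(0) = 0, h′(0) = 0, h′′(0) = 0, h′′′(0) = 128, h′′′′(0) = -768.

f: a_k = 0, 16, 0, -256/3, 0, 4096/5, …
g: a_k = 0, 4, -8, 64/3, -64, 1024/5, …
Product ⇒ symmetric product L₀, ord ≤ 4.
h=∫h₀ ⇒ L = L₀·Dx.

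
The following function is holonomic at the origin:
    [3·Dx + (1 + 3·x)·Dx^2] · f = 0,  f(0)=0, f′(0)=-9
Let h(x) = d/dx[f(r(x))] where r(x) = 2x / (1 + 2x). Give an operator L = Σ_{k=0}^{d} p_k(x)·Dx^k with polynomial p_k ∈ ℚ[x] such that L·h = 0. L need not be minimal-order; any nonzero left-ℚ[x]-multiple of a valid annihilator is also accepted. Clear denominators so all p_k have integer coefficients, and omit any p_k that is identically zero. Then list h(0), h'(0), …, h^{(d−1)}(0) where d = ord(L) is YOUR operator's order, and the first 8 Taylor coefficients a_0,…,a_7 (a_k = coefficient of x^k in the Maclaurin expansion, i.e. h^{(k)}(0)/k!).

L = (10 + 32·x) + (1 + 10·x + 16·x^2)·Dx  (order 1).
h: a_k = -18, 180, -1512, 12240, -98208, 786240, -6291072, 50330880, …
ICs: h(0) = -18.

f: a_k = 0, -9, 27/2, -27, 243/4, -729/5, 729/2, -6561/7, …
Change of var in L_f (x↦r) gives L₀.
Derive L from L₀ (diff closure).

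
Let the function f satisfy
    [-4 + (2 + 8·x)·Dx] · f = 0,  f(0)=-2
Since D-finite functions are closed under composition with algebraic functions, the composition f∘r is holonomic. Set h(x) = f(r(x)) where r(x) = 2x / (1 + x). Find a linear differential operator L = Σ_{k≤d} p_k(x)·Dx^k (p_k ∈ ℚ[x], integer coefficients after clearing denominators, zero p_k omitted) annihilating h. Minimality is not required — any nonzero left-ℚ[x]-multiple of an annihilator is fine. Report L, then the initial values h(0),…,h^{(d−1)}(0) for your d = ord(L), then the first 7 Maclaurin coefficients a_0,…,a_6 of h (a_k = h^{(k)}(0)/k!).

L = -4 + (1 + 10·x + 9·x^2)·Dx  (order 1).
h: a_k = -2, -8, 24, -104, 568, -3528, 23640, …
ICs: h(0) = -2.

f: a_k = -2, -4, 4, -8, 20, -56, 168, …
f∘r: x↦r, Dx↦Dx/r' in L_f ⇒ L₀.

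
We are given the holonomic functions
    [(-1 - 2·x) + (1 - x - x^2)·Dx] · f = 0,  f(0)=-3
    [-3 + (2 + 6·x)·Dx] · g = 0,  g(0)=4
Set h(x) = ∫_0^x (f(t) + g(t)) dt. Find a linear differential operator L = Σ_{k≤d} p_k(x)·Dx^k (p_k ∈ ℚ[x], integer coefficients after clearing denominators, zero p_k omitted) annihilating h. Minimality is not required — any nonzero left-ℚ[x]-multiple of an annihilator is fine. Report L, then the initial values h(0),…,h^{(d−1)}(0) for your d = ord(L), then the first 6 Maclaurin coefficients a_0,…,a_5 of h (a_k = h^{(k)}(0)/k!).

L = (-33 - 117·x - 117·x^2 - 90·x^3)·Dx + (25 + 102·x + 303·x^2 + 378·x^3 + 225·x^4)·Dx^2 + (2 - 22·x - 90·x^2 + 38·x^3 + 198·x^4 + 90·x^5)·Dx^3  (order 3).
h: a_k = 0, 1, 3/2, -7/2, -9/16, -177/32, …
ICs: h(0) = 0, h′(0) = 1, h′′(0) = 3.

f: a_k = -3, -3, -6, -9, -15, -24, …
g: a_k = 4, 6, -9/2, 27/4, -405/32, 1701/64, …
Weyl lclm of L_f,L_g ⇒ L₀ (ord ≤ 2).
∫: right-multiply L₀ by Dx.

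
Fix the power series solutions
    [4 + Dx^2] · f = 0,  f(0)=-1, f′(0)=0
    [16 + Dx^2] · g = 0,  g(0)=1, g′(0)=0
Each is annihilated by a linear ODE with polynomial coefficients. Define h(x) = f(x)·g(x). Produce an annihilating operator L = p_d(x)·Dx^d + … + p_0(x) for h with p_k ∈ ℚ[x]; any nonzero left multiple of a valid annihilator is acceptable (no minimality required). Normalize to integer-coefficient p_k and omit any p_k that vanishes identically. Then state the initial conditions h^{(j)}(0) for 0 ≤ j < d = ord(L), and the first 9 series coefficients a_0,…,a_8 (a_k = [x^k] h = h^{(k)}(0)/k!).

L = 144 + 40·Dx^2 + Dx^4  (order 4).
h: a_k = -1, 0, 10, 0, -82/3, 0, 292/9, 0, -6562/315, …
ICs: h(0) = -1, h′(0) = 0, h′′(0) = 20, h′′′(0) = 0.

f: a_k = -1, 0, 2, 0, -2/3, 0, 4/45, 0, -2/315, …
g: a_k = 1, 0, -8, 0, 32/3, 0, -256/45, 0, 512/315, …
f·g: L₀ = L_f ⊗_s L_g, ord ≤ 2·2.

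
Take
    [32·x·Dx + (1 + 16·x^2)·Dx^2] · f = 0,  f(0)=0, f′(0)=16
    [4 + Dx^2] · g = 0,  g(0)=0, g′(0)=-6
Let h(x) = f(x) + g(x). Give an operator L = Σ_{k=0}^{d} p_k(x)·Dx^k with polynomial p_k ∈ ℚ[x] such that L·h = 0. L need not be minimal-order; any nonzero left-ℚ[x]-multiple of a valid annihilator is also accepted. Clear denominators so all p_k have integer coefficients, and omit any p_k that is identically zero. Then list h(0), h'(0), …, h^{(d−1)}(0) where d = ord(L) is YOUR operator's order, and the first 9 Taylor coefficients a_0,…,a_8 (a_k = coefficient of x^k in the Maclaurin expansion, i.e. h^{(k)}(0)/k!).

f: a_k = 0, 16, 0, -256/3, 0, 4096/5, 0, -65536/7, 0, …
g: a_k = 0, -6, 0, 4, 0, -4/5, 0, 8/105, 0, …
f+g: L₀ = lclm(L_f,L_g), ord ≤ 2+2.
L = (-6016·x + 102400·x^3 + 32768·x^5)·Dx + (-28 + 1216·x^2 + 27648·x^4 + 16384·x^6)·Dx^2 + (-1504·x + 25600·x^3 + 8192·x^5)·Dx^3 + (-7 + 304·x^2 + 6912·x^4 + 4096·x^6)·Dx^4  (order 4).
h: a_k = 0, 10, 0, -244/3, 0, 4092/5, 0, -983032/105, 0, …
ICs: h(0) = 0, h′(0) = 10, h′′(0) = 0, h′′′(0) = -488.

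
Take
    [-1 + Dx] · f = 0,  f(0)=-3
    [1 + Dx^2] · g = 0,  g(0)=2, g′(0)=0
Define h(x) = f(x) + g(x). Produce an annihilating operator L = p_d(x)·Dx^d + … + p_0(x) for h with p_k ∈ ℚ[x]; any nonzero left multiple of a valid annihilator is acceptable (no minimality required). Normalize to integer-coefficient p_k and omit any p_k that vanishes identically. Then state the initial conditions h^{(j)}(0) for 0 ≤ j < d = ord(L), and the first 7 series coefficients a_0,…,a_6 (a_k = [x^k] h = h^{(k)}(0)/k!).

f: a_k = -3, -3, -3/2, -1/2, -1/8, -1/40, -1/240, …
g: a_k = 2, 0, -1, 0, 1/12, 0, -1/360, …
L₀ := lclm(L_f,L_g); ord L₀ ≤ 1+2.
L = -1 + Dx - Dx^2 + Dx^3  (order 3).
h: a_k = -1, -3, -5/2, -1/2, -1/24, -1/40, -1/144, …
ICs: h(0) = -1, h′(0) = -3, h′′(0) = -5.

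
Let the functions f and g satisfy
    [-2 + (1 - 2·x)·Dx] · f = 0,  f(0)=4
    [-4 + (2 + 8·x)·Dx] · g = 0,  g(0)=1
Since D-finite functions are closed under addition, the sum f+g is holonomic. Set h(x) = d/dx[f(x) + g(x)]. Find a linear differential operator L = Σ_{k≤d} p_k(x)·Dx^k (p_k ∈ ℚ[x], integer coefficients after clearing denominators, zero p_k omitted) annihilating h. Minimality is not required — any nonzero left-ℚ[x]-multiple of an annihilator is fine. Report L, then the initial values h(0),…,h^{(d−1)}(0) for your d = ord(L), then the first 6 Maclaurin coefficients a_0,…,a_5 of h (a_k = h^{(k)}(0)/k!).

f: a_k = 4, 8, 16, 32, 64, 128, …
g: a_k = 1, 2, -2, 4, -10, 28, …
h₀=f+g: left-lcm gives L₀, ord ≤ 2.
Derive L from L₀ (diff closure).
L = (-16 - 16·x) + (-2 - 40·x - 56·x^2)·Dx + (1 + 4·x - 4·x^2 - 16·x^3)·Dx^2  (order 2).
h: a_k = 10, 28, 108, 216, 780, 1032, …
ICs: h(0) = 10, h′(0) = 28.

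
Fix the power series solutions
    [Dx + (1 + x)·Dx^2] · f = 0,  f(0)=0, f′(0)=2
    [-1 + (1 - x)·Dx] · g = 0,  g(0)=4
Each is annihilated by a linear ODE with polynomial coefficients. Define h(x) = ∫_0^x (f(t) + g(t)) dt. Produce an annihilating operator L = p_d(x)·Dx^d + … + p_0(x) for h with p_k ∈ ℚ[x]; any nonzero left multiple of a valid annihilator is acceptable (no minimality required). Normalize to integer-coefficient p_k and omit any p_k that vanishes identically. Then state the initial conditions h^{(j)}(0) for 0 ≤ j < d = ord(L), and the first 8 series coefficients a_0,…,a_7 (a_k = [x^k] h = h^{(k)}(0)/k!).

L = (-10 - 2·x)·Dx^2 + (-4 - 16·x - 4·x^2)·Dx^3 + (3 + x - 3·x^2 - x^3)·Dx^4  (order 4).
h: a_k = 0, 4, 3, 1, 7/6, 7/10, 11/15, 11/21, …
ICs: h(0) = 0, h′(0) = 4, h′′(0) = 6, h′′′(0) = 6.

f: a_k = 0, 2, -1, 2/3, -1/2, 2/5, -1/3, 2/7, …
g: a_k = 4, 4, 4, 4, 4, 4, 4, 4, …
Sum ⇒ L₀ = lclm(L_f,L_g) in ℚ(x)⟨Dx⟩.
∫: right-multiply L₀ by Dx.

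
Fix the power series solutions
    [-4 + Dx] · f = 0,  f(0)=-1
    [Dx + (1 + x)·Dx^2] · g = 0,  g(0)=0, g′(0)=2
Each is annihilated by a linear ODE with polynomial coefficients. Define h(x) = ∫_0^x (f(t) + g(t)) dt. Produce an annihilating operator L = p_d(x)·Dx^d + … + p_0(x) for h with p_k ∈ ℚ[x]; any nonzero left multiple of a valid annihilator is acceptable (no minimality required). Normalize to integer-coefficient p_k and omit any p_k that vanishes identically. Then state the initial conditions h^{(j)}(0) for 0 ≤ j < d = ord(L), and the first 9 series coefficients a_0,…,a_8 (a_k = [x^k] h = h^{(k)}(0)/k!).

f: a_k = -1, -4, -8, -32/3, -32/3, -128/15, -256/45, -1024/315, -512/315, …
g: a_k = 0, 2, -1, 2/3, -1/2, 2/5, -1/3, 2/7, -1/4, …
f+g: L₀ = lclm(L_f,L_g), ord ≤ 1+2.
h=∫h₀ ⇒ L = L₀·Dx.
L = (-24 - 16·x)·Dx^2 + (-14 - 32·x - 16·x^2)·Dx^3 + (5 + 9·x + 4·x^2)·Dx^4  (order 4).
h: a_k = 0, -1, -1, -3, -5/2, -67/30, -61/45, -271/315, -467/1260, …
ICs: h(0) = 0, h′(0) = -1, h′′(0) = -2, h′′′(0) = -18.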